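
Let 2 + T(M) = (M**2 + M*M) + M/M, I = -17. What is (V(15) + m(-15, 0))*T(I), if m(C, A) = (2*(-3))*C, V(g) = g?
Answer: 60585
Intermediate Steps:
m(C, A) = -6*C
T(M) = -1 + 2*M**2 (T(M) = -2 + ((M**2 + M*M) + M/M) = -2 + ((M**2 + M**2) + 1) = -2 + (2*M**2 + 1) = -2 + (1 + 2*M**2) = -1 + 2*M**2)
(V(15) + m(-15, 0))*T(I) = (15 - 6*(-15))*(-1 + 2*(-17)**2) = (15 + 90)*(-1 + 2*289) = 105*(-1 + 578) = 105*577 = 60585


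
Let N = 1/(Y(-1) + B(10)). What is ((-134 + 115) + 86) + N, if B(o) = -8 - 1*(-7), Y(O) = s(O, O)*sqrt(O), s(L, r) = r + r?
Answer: 334/5 + 2*I/5 ≈ 66.8 + 0.4*I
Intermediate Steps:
s(L, r) = 2*r
Y(O) = 2*O**(3/2) (Y(O) = (2*O)*sqrt(O) = 2*O**(3/2))
B(o) = -1 (B(o) = -8 + 7 = -1)
N = (-1 + 2*I)/5 (N = 1/(2*(-1)**(3/2) - 1) = 1/(2*(-I) - 1) = 1/(-2*I - 1) = 1/(-1 - 2*I) = (-1 + 2*I)/5 ≈ -0.2 + 0.4*I)
((-134 + 115) + 86) + N = ((-134 + 115) + 86) + (-1/5 + 2*I/5) = (-19 + 86) + (-1/5 + 2*I/5) = 67 + (-1/5 + 2*I/5) = 334/5 + 2*I/5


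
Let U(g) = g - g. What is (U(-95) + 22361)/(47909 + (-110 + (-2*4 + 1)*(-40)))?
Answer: 22361/48079 ≈ 0.46509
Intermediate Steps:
U(g) = 0
(U(-95) + 22361)/(47909 + (-110 + (-2*4 + 1)*(-40))) = (0 + 22361)/(47909 + (-110 + (-2*4 + 1)*(-40))) = 22361/(47909 + (-110 + (-8 + 1)*(-40))) = 22361/(47909 + (-110 - 7*(-40))) = 22361/(47909 + (-110 + 280)) = 22361/(47909 + 170) = 22361/48079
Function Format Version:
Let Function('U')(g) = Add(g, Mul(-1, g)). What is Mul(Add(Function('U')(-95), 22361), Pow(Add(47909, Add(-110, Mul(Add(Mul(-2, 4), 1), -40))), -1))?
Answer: Rational(22361, 48079) ≈ 0.46509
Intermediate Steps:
Function('U')(g) = 0
Mul(Add(Function('U')(-95), 22361), Pow(Add(47909, Add(-110, Mul(Add(Mul(-2, 4), 1), -40))), -1)) = Mul(Add(0, 22361), Pow(Add(47909, Add(-110, Mul(Add(Mul(-2, 4), 1), -40))), -1)) = Mul(22361, Pow(Add(47909, Add(-110, Mul(Add(-8, 1), -40))), -1)) = Mul(22361, Pow(Add(47909, Add(-110, Mul(-7, -40))), -1)) = Mul(22361, Pow(Add(47909, Add(-110, 280)), -1)) = Mul(22361, Pow(Add(47909, 170), -1)) = Mul(22361, Pow(48079, -1)) = Mul(22361, Rational(1, 48079)) = Rational(22361, 48079)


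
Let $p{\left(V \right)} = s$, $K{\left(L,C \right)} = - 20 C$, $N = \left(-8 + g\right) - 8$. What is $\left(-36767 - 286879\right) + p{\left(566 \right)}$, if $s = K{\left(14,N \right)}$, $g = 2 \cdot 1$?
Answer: $-323366$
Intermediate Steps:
$g = 2$
$N = -14$ ($N = \left(-8 + 2\right) - 8 = -6 - 8 = -14$)
$s = 280$ ($s = \left(-20\right) \left(-14\right) = 280$)
$p{\left(V \right)} = 280$
$\left(-36767 - 286879\right) + p{\left(566 \right)} = \left(-36767 - 286879\right) + 280 = -323646 + 280 = -323366$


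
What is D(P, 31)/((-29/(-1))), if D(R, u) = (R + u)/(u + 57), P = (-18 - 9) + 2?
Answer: 3/1276 ≈ 0.0023511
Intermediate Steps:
P = -25 (P = -27 + 2 = -25)
D(R, u) = (R + u)/(57 + u)
D(P, 31)/((-29/(-1))) = ((-25 + 31)/(57 + 31))/((-29/(-1))) = (6/88)/((-29*(-1))) = ((1/88)*6)/29 = (3/44)*(1/29) = 3/1276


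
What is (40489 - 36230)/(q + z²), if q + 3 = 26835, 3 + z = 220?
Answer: 4259/73921 ≈ 0.057616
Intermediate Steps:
z = 217 (z = -3 + 220 = 217)
q = 26832 (q = -3 + 26835 = 26832)
(40489 - 36230)/(q + z²) = (40489 - 36230)/(26832 + 217²) = 4259/(26832 + 47089) = 4259/73921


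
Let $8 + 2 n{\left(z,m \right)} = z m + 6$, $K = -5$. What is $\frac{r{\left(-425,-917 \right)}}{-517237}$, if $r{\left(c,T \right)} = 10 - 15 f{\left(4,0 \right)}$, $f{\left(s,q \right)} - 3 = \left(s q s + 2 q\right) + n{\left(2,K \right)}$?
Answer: $- \frac{55}{517237} \approx -0.00010633$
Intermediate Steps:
$n{\left(z,m \right)} = -1 + \frac{m z}{2}$ ($n{\left(z,m \right)} = -4 + \frac{z m + 6}{2} = -4 + \frac{m z + 6}{2} = -4 + \frac{6 + m z}{2} = -4 + \left(3 + \frac{m z}{2}\right) = -1 + \frac{m z}{2}$)
$f{\left(s,q \right)} = -3 + 2 q + q s^{2}$ ($f{\left(s,q \right)} = 3 + \left(\left(s q s + 2 q\right) + \left(-1 + \frac{1}{2} \left(-5\right) 2\right)\right) = 3 - \left(6 - 2 q - q s s\right) = 3 - \left(6 - 2 q - q s^{2}\right) = 3 + \left(-6 + 2 q + q s^{2}\right) = -3 + 2 q + q s^{2}$)
$r{\left(c,T \right)} = 55$ ($r{\left(c,T \right)} = 10 - 15 \left(-3 + 2 \cdot 0 + 0 \cdot 4^{2}\right) = 10 - 15 \left(-3 + 0 + 0 \cdot 16\right) = 10 - 15 \left(-3 + 0 + 0\right) = 10 - -45 = 10 + 45 = 55$)
$\frac{r{\left(-425,-917 \right)}}{-517237} = \frac{55}{-517237} = 55 \left(- \frac{1}{517237}\right) = - \frac{55}{517237}$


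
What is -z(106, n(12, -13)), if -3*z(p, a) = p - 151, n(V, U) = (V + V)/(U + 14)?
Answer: -15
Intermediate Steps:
n(V, U) = 2*V/(14 + U) (n(V, U) = (2*V)/(14 + U) = 2*V/(14 + U))
z(p, a) = 151/3 - p/3 (z(p, a) = -(p - 151)/3 = -(-151 + p)/3 = 151/3 - p/3)
-z(106, n(12, -13)) = -(151/3 - ⅓*106) = -(151/3 - 106/3) = -1*15 = -15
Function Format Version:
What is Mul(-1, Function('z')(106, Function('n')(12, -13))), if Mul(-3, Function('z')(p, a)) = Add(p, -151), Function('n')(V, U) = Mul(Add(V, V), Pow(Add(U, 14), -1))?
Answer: -15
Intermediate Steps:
Function('n')(V, U) = Mul(2, V, Pow(Add(14, U), -1)) (Function('n')(V, U) = Mul(Mul(2, V), Pow(Add(14, U), -1)) = Mul(2, V, Pow(Add(14, U), -1)))
Function('z')(p, a) = Add(Rational(151, 3), Mul(Rational(-1, 3), p)) (Function('z')(p, a) = Mul(Rational(-1, 3), Add(p, -151)) = Mul(Rational(-1, 3), Add(-151, p)) = Add(Rational(151, 3), Mul(Rational(-1, 3), p)))
Mul(-1, Function('z')(106, Function('n')(12, -13))) = Mul(-1, Add(Rational(151, 3), Mul(Rational(-1, 3), 106))) = Mul(-1, Add(Rational(151, 3), Rational(-106, 3))) = Mul(-1, 15) = -15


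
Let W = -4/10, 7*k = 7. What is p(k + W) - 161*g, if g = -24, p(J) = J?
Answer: 19323/5 ≈ 3864.6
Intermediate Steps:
k = 1 (k = (⅐)*7 = 1)
W = -⅖ (W = -4*⅒ = -⅖ ≈ -0.40000)
p(k + W) - 161*g = (1 - ⅖) - 161*(-24) = ⅗ + 3864 = 19323/5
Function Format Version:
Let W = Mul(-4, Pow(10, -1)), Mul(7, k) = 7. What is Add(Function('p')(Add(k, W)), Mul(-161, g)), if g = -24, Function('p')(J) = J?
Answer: Rational(19323, 5) ≈ 3864.6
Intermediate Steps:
k = 1 (k = Mul(Rational(1, 7), 7) = 1)
W = Rational(-2, 5) (W = Mul(-4, Rational(1, 10)) = Rational(-2, 5) ≈ -0.40000)
Add(Function('p')(Add(k, W)), Mul(-161, g)) = Add(Add(1, Rational(-2, 5)), Mul(-161, -24)) = Add(Rational(3, 5), 3864) = Rational(19323, 5)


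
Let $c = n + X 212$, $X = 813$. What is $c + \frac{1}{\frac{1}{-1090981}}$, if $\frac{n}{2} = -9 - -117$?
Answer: $-918409$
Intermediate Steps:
$n = 216$ ($n = 2 \left(-9 - -117\right) = 2 \left(-9 + 117\right) = 2 \cdot 108 = 216$)
$c = 172572$ ($c = 216 + 813 \cdot 212 = 216 + 172356 = 172572$)
$c + \frac{1}{\frac{1}{-1090981}} = 172572 + \frac{1}{\frac{1}{-1090981}} = 172572 + \frac{1}{- \frac{1}{1090981}} = 172572 - 1090981 = -918409$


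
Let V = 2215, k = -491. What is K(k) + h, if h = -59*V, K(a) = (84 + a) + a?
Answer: -131583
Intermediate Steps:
K(a) = 84 + 2*a
h = -130685 (h = -59*2215 = -130685)
K(k) + h = (84 + 2*(-491)) - 130685 = (84 - 982) - 130685 = -898 - 130685 = -131583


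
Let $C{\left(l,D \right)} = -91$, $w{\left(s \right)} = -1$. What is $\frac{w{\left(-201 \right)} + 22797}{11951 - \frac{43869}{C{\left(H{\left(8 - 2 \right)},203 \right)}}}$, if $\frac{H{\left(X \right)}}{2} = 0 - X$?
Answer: $\frac{148174}{80815} \approx 1.8335$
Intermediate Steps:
$H{\left(X \right)} = - 2 X$ ($H{\left(X \right)} = 2 \left(0 - X\right) = 2 \left(- X\right) = - 2 X$)
$\frac{w{\left(-201 \right)} + 22797}{11951 - \frac{43869}{C{\left(H{\left(8 - 2 \right)},203 \right)}}} = \frac{-1 + 22797}{11951 - \frac{43869}{-91}} = \frac{22796}{11951 - - \frac{6267}{13}} = \frac{22796}{11951 + \frac{6267}{13}} = \frac{22796}{\frac{161630}{13}} = 22796 \cdot \frac{13}{161630} = \frac{148174}{80815}$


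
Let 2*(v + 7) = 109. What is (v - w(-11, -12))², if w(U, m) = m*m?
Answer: 37249/4 ≈ 9312.3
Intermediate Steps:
v = 95/2 (v = -7 + (½)*109 = -7 + 109/2 = 95/2 ≈ 47.500)
w(U, m) = m²
(v - w(-11, -12))² = (95/2 - 1*(-12)²)² = (95/2 - 1*144)² = (95/2 - 144)² = (-193/2)² = 37249/4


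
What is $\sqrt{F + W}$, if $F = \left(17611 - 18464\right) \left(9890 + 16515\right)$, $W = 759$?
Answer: $i \sqrt{22522706} \approx 4745.8 i$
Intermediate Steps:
$F = -22523465$ ($F = \left(-853\right) 26405 = -22523465$)
$\sqrt{F + W} = \sqrt{-22523465 + 759} = \sqrt{-22522706} = i \sqrt{22522706}$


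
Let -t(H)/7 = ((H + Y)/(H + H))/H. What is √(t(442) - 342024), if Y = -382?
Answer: 3*I*√7424352994/442 ≈ 584.83*I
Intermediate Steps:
t(H) = -7*(-382 + H)/(2*H²) (t(H) = -7*(H - 382)/(H + H)/H = -7*(-382 + H)/((2*H))/H = -7*(-382 + H)*(1/(2*H))/H = -7*(-382 + H)/(2*H)/H = -7*(-382 + H)/(2*H²))
√(t(442) - 342024) = √((7/2)*(382 - 1*442)/442² - 342024) = √((7/2)*(1/195364)*(382 - 442) - 342024) = √((7/2)*(1/195364)*(-60) - 342024) = √(-105/97682 - 342024) = √(-33409588473/97682) = 3*I*√7424352994/442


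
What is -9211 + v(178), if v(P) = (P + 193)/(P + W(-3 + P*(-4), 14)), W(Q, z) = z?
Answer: -1768141/192 ≈ -9209.1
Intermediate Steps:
v(P) = (193 + P)/(14 + P) (v(P) = (P + 193)/(P + 14) = (193 + P)/(14 + P))
-9211 + v(178) = -9211 + (193 + 178)/(14 + 178) = -9211 + 371/192 = -1768141/192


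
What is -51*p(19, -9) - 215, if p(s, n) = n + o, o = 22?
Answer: -878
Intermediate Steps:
p(s, n) = 22 + n (p(s, n) = n + 22 = 22 + n)
-51*p(19, -9) - 215 = -51*(22 - 9) - 215 = -51*13 - 215 = -663 - 215 = -878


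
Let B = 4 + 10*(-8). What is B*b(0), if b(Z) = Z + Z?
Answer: 0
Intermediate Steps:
b(Z) = 2*Z
B = -76 (B = 4 - 80 = -76)
B*b(0) = -152*0 = -76*0 = 0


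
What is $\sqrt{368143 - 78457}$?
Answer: $\sqrt{289686} \approx 538.22$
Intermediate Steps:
$\sqrt{368143 - 78457} = \sqrt{289686}$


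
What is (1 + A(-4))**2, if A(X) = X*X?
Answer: 289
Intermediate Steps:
A(X) = X**2
(1 + A(-4))**2 = (1 + (-4)**2)**2 = (1 + 16)**2 = 17**2 = 289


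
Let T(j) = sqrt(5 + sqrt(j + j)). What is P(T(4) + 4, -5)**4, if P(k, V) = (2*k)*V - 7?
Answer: (47 + 10*sqrt(5 + 2*sqrt(2)))**4 ≈ 3.1606e+7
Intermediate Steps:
T(j) = sqrt(5 + sqrt(2)*sqrt(j)) (T(j) = sqrt(5 + sqrt(2*j)) = sqrt(5 + sqrt(2)*sqrt(j)))
P(k, V) = -7 + 2*V*k (P(k, V) = 2*V*k - 7 = -7 + 2*V*k)
P(T(4) + 4, -5)**4 = (-7 + 2*(-5)*(sqrt(5 + sqrt(2)*sqrt(4)) + 4))**4 = (-7 + 2*(-5)*(sqrt(5 + sqrt(2)*2) + 4))**4 = (-7 + 2*(-5)*(sqrt(5 + 2*sqrt(2)) + 4))**4 = (-7 + 2*(-5)*(4 + sqrt(5 + 2*sqrt(2))))**4 = (-7 + (-40 - 10*sqrt(5 + 2*sqrt(2))))**4 = (-47 - 10*sqrt(5 + 2*sqrt(2)))**4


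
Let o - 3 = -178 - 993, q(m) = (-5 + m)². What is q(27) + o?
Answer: -684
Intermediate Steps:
o = -1168 (o = 3 + (-178 - 993) = 3 - 1171 = -1168)
q(27) + o = (-5 + 27)² - 1168 = 22² - 1168 = 484 - 1168 = -684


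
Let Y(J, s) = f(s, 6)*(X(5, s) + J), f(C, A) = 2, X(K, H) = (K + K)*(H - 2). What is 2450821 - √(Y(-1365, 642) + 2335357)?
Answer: 2450821 - 3*√260603 ≈ 2.4493e+6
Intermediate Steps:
X(K, H) = 2*K*(-2 + H) (X(K, H) = (2*K)*(-2 + H) = 2*K*(-2 + H))
Y(J, s) = -40 + 2*J + 20*s (Y(J, s) = 2*(2*5*(-2 + s) + J) = 2*((-20 + 10*s) + J) = 2*(-20 + J + 10*s) = -40 + 2*J + 20*s)
2450821 - √(Y(-1365, 642) + 2335357) = 2450821 - √((-40 + 2*(-1365) + 20*642) + 2335357) = 2450821 - √((-40 - 2730 + 12840) + 2335357) = 2450821 - √(10070 + 2335357) = 2450821 - √2345427 = 2450821 - 3*√260603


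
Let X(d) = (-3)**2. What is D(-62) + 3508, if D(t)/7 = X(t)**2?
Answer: 4075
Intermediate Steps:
X(d) = 9
D(t) = 567 (D(t) = 7*9**2 = 7*81 = 567)
D(-62) + 3508 = 567 + 3508 = 4075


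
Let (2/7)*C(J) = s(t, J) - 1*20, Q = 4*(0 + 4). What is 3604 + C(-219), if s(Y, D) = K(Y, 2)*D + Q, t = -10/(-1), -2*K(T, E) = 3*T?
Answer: 30175/2 ≈ 15088.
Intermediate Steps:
Q = 16 (Q = 4*4 = 16)
K(T, E) = -3*T/2
t = 10 (t = -10*(-1) = 10)
s(Y, D) = 16 - 3*D*Y/2 (s(Y, D) = (-3*Y/2)*D + 16 = -3*D*Y/2 + 16 = 16 - 3*D*Y/2)
C(J) = -14 - 105*J/2 (C(J) = 7*((16 - 3/2*J*10) - 1*20)/2 = 7*((16 - 15*J) - 20)/2 = 7*(-4 - 15*J)/2 = -14 - 105*J/2)
3604 + C(-219) = 3604 + (-14 - 105/2*(-219)) = 3604 + (-14 + 22995/2) = 3604 + 22967/2 = 30175/2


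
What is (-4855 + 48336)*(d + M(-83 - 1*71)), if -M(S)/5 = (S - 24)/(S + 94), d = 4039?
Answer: 1049848745/6 ≈ 1.7497e+8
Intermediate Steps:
M(S) = -5*(-24 + S)/(94 + S) (M(S) = -5*(S - 24)/(S + 94) = -5*(-24 + S)/(94 + S))
(-4855 + 48336)*(d + M(-83 - 1*71)) = (-4855 + 48336)*(4039 + 5*(24 - (-83 - 1*71))/(94 + (-83 - 1*71))) = 43481*(4039 + 5*(24 - (-83 - 71))/(94 + (-83 - 71))) = 43481*(4039 + 5*(24 - 1*(-154))/(94 - 154)) = 43481*(4039 + 5*(24 + 154)/(-60)) = 43481*(4039 + 5*(-1/60)*178) = 43481*(4039 - 89/6) = 43481*(24145/6) = 1049848745/6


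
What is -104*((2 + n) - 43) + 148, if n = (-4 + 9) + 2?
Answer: 3684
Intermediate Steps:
n = 7 (n = 5 + 2 = 7)
-104*((2 + n) - 43) + 148 = -104*((2 + 7) - 43) + 148 = -104*(9 - 43) + 148 = -104*(-34) + 148 = 3536 + 148 = 3684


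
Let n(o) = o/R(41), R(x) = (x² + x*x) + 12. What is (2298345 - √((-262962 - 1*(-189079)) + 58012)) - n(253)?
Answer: 7754615777/3374 - I*√15871 ≈ 2.2983e+6 - 125.98*I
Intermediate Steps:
R(x) = 12 + 2*x² (R(x) = (x² + x²) + 12 = 2*x² + 12 = 12 + 2*x²)
n(o) = o/3374 (n(o) = o/(12 + 2*41²) = o/(12 + 2*1681) = o/(12 + 3362) = o/3374)
(2298345 - √((-262962 - 1*(-189079)) + 58012)) - n(253) = (2298345 - √((-262962 - 1*(-189079)) + 58012)) - 253/3374 = (2298345 - √((-262962 + 189079) + 58012)) - 1*253/3374 = (2298345 - √(-73883 + 58012)) - 253/3374 = (2298345 - √(-15871)) - 253/3374 = (2298345 - I*√15871) - 253/3374 = 7754615777/3374 - I*√15871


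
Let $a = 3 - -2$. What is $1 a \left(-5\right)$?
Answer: $-25$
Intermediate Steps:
$a = 5$ ($a = 3 + 2 = 5$)
$1 a \left(-5\right) = 1 \cdot 5 \left(-5\right) = 5 \left(-5\right) = -25$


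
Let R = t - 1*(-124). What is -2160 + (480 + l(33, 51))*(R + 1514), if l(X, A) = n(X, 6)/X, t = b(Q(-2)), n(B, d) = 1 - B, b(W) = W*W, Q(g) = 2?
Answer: 25885456/33 ≈ 7.8441e+5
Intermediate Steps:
b(W) = W²
t = 4 (t = 2² = 4)
l(X, A) = (1 - X)/X
R = 128 (R = 4 - 1*(-124) = 4 + 124 = 128)
-2160 + (480 + l(33, 51))*(R + 1514) = -2160 + (480 + (1 - 1*33)/33)*(128 + 1514) = -2160 + (480 + (1 - 33)/33)*1642 = -2160 + (480 + (1/33)*(-32))*1642 = -2160 + (480 - 32/33)*1642 = -2160 + (15808/33)*1642 = -2160 + 25956736/33 = 25885456/33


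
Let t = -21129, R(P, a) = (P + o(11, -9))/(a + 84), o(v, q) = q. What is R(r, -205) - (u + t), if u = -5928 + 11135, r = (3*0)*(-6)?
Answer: 1926571/121 ≈ 15922.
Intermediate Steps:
r = 0 (r = 0*(-6) = 0)
R(P, a) = (-9 + P)/(84 + a) (R(P, a) = (P - 9)/(a + 84) = (-9 + P)/(84 + a))
u = 5207
R(r, -205) - (u + t) = (-9 + 0)/(84 - 205) - (5207 - 21129) = -9/(-121) - 1*(-15922) = -1/121*(-9) + 15922 = 9/121 + 15922 = 1926571/121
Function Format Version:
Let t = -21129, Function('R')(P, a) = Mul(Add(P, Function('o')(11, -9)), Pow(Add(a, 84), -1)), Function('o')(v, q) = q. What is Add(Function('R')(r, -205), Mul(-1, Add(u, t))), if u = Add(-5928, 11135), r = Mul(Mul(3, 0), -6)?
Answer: Rational(1926571, 121) ≈ 15922.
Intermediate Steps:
r = 0 (r = Mul(0, -6) = 0)
Function('R')(P, a) = Mul(Pow(Add(84, a), -1), Add(-9, P)) (Function('R')(P, a) = Mul(Add(P, -9), Pow(Add(a, 84), -1)) = Mul(Add(-9, P), Pow(Add(84, a), -1)) = Mul(Pow(Add(84, a), -1), Add(-9, P)))
u = 5207
Add(Function('R')(r, -205), Mul(-1, Add(u, t))) = Add(Mul(Pow(Add(84, -205), -1), Add(-9, 0)), Mul(-1, Add(5207, -21129))) = Add(Mul(Pow(-121, -1), -9), Mul(-1, -15922)) = Add(Mul(Rational(-1, 121), -9), 15922) = Add(Rational(9, 121), 15922) = Rational(1926571, 121)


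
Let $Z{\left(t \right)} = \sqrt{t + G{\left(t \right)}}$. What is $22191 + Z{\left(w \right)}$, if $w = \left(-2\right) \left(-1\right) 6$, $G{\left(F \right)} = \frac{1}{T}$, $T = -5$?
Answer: $22191 + \frac{\sqrt{295}}{5} \approx 22194.0$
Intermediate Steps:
$G{\left(F \right)} = - \frac{1}{5}$ ($G{\left(F \right)} = \frac{1}{-5} = - \frac{1}{5}$)
$w = 12$ ($w = 2 \cdot 6 = 12$)
$Z{\left(t \right)} = \sqrt{- \frac{1}{5} + t}$ ($Z{\left(t \right)} = \sqrt{t - \frac{1}{5}} = \sqrt{- \frac{1}{5} + t}$)
$22191 + Z{\left(w \right)} = 22191 + \frac{\sqrt{-5 + 25 \cdot 12}}{5} = 22191 + \frac{\sqrt{-5 + 300}}{5} = 22191 + \frac{\sqrt{295}}{5}$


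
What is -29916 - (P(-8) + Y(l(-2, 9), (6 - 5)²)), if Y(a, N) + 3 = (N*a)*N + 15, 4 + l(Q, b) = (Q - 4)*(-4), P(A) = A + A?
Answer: -29932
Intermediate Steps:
P(A) = 2*A
l(Q, b) = 12 - 4*Q (l(Q, b) = -4 + (Q - 4)*(-4) = -4 + (-4 + Q)*(-4) = -4 + (16 - 4*Q) = 12 - 4*Q)
Y(a, N) = 12 + a*N² (Y(a, N) = -3 + ((N*a)*N + 15) = -3 + (a*N² + 15) = -3 + (15 + a*N²) = 12 + a*N²)
-29916 - (P(-8) + Y(l(-2, 9), (6 - 5)²)) = -29916 - (2*(-8) + (12 + (12 - 4*(-2))*((6 - 5)²)²)) = -29916 - (-16 + (12 + (12 + 8)*(1²)²)) = -29916 - (-16 + (12 + 20*1²)) = -29916 - (-16 + (12 + 20*1)) = -29916 - (-16 + (12 + 20)) = -29916 - (-16 + 32) = -29916 - 1*16 = -29916 - 16 = -29932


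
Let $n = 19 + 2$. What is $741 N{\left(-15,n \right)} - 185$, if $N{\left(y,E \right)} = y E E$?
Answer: $-4901900$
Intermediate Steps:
$n = 21$
$N{\left(y,E \right)} = y E^{2}$ ($N{\left(y,E \right)} = E y E = y E^{2}$)
$741 N{\left(-15,n \right)} - 185 = 741 \left(- 15 \cdot 21^{2}\right) - 185 = 741 \left(\left(-15\right) 441\right) - 185 = 741 \left(-6615\right) - 185 = -4901715 - 185 = -4901900$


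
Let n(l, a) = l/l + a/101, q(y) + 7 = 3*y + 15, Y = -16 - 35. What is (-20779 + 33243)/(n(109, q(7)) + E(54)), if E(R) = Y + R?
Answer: 1258864/433 ≈ 2907.3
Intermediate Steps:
Y = -51
q(y) = 8 + 3*y (q(y) = -7 + (3*y + 15) = -7 + (15 + 3*y) = 8 + 3*y)
n(l, a) = 1 + a/101 (n(l, a) = 1 + a*(1/101) = 1 + a/101)
E(R) = -51 + R
(-20779 + 33243)/(n(109, q(7)) + E(54)) = (-20779 + 33243)/((1 + (8 + 3*7)/101) + (-51 + 54)) = 12464/((1 + (8 + 21)/101) + 3) = 12464/((1 + (1/101)*29) + 3) = 12464/((1 + 29/101) + 3) = 12464/(130/101 + 3) = 12464/(433/101) = 12464*(101/433) = 1258864/433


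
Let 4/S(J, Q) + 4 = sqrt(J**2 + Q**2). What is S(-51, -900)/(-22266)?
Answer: -8/9046508805 - 2*sqrt(90289)/3015502935 ≈ -2.0018e-7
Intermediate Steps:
S(J, Q) = 4/(-4 + sqrt(J**2 + Q**2))
S(-51, -900)/(-22266) = (4/(-4 + sqrt((-51)**2 + (-900)**2)))/(-22266) = (4/(-4 + sqrt(2601 + 810000)))*(-1/22266) = (4/(-4 + sqrt(812601)))*(-1/22266) = (4/(-4 + 3*sqrt(90289)))*(-1/22266) = -2/(11133*(-4 + 3*sqrt(90289)))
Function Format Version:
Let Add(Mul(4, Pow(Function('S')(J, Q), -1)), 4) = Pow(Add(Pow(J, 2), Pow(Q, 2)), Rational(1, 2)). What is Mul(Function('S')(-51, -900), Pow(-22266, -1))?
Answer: Add(Rational(-8, 9046508805), Mul(Rational(-2, 3015502935), Pow(90289, Rational(1, 2)))) ≈ -2.0018e-7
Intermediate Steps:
Function('S')(J, Q) = Mul(4, Pow(Add(-4, Pow(Add(Pow(J, 2), Pow(Q, 2)), Rational(1, 2))), -1))
Mul(Function('S')(-51, -900), Pow(-22266, -1)) = Mul(Mul(4, Pow(Add(-4, Pow(Add(Pow(-51, 2), Pow(-900, 2)), Rational(1, 2))), -1)), Pow(-22266, -1)) = Mul(Mul(4, Pow(Add(-4, Pow(Add(2601, 810000), Rational(1, 2))), -1)), Rational(-1, 22266)) = Mul(Mul(4, Pow(Add(-4, Pow(812601, Rational(1, 2))), -1)), Rational(-1, 22266)) = Mul(Mul(4, Pow(Add(-4, Mul(3, Pow(90289, Rational(1, 2)))), -1)), Rational(-1, 22266)) = Mul(Rational(-2, 11133), Pow(Add(-4, Mul(3, Pow(90289, Rational(1, 2)))), -1))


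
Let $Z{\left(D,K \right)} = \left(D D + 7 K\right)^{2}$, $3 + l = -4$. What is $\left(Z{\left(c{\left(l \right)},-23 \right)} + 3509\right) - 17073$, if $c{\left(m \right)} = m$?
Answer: $-1020$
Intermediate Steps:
$l = -7$ ($l = -3 - 4 = -7$)
$Z{\left(D,K \right)} = \left(D^{2} + 7 K\right)^{2}$
$\left(Z{\left(c{\left(l \right)},-23 \right)} + 3509\right) - 17073 = \left(\left(\left(-7\right)^{2} + 7 \left(-23\right)\right)^{2} + 3509\right) - 17073 = \left(\left(49 - 161\right)^{2} + 3509\right) - 17073 = \left(\left(-112\right)^{2} + 3509\right) - 17073 = \left(12544 + 3509\right) - 17073 = 16053 - 17073 = -1020$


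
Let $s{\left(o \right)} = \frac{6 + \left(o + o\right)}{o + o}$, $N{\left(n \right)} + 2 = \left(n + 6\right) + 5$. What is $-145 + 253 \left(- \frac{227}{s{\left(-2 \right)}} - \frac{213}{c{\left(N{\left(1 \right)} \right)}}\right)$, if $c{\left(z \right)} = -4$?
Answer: $\frac{512757}{4} \approx 1.2819 \cdot 10^{5}$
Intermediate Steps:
$N{\left(n \right)} = 9 + n$ ($N{\left(n \right)} = -2 + \left(\left(n + 6\right) + 5\right) = -2 + \left(\left(6 + n\right) + 5\right) = -2 + \left(11 + n\right) = 9 + n$)
$s{\left(o \right)} = \frac{6 + 2 o}{2 o}$
$-145 + 253 \left(- \frac{227}{s{\left(-2 \right)}} - \frac{213}{c{\left(N{\left(1 \right)} \right)}}\right) = -145 + 253 \left(- \frac{227}{\frac{1}{-2} \left(3 - 2\right)} - \frac{213}{-4}\right) = -145 + 253 \left(- \frac{227}{\left(- \frac{1}{2}\right) 1} - - \frac{213}{4}\right) = -145 + 253 \left(- \frac{227}{- \frac{1}{2}} + \frac{213}{4}\right) = -145 + 253 \left(\left(-227\right) \left(-2\right) + \frac{213}{4}\right) = -145 + 253 \left(454 + \frac{213}{4}\right) = -145 + 253 \cdot \frac{2029}{4} = -145 + \frac{513337}{4} = \frac{512757}{4}$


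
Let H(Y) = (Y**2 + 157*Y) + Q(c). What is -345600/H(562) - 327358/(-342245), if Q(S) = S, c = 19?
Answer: 4668171242/46100059255 ≈ 0.10126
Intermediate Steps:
H(Y) = 19 + Y**2 + 157*Y (H(Y) = (Y**2 + 157*Y) + 19 = 19 + Y**2 + 157*Y)
-345600/H(562) - 327358/(-342245) = -345600/(19 + 562**2 + 157*562) - 327358/(-342245) = -345600/(19 + 315844 + 88234) - 327358*(-1/342245) = -345600/404097 + 327358/342245 = -345600*1/404097 + 327358/342245 = -115200/134699 + 327358/342245 = 4668171242/46100059255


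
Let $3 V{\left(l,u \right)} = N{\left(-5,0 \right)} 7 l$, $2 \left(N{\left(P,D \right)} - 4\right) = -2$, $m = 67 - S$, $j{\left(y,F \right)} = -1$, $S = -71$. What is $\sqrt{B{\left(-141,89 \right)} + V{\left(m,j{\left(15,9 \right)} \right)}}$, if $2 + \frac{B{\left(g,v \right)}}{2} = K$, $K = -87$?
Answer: $2 \sqrt{197} \approx 28.071$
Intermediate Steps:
$m = 138$ ($m = 67 - -71 = 67 + 71 = 138$)
$N{\left(P,D \right)} = 3$ ($N{\left(P,D \right)} = 4 + \frac{1}{2} \left(-2\right) = 4 - 1 = 3$)
$B{\left(g,v \right)} = -178$ ($B{\left(g,v \right)} = -4 + 2 \left(-87\right) = -4 - 174 = -178$)
$V{\left(l,u \right)} = 7 l$ ($V{\left(l,u \right)} = \frac{3 \cdot 7 l}{3} = \frac{21 l}{3} = 7 l$)
$\sqrt{B{\left(-141,89 \right)} + V{\left(m,j{\left(15,9 \right)} \right)}} = \sqrt{-178 + 7 \cdot 138} = \sqrt{-178 + 966} = \sqrt{788} = 2 \sqrt{197}$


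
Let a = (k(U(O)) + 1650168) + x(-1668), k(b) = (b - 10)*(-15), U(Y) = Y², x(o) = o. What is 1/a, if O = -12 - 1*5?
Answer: 1/1644315 ≈ 6.0816e-7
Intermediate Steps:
O = -17 (O = -12 - 5 = -17)
k(b) = 150 - 15*b (k(b) = (-10 + b)*(-15) = 150 - 15*b)
a = 1644315 (a = ((150 - 15*(-17)²) + 1650168) - 1668 = ((150 - 15*289) + 1650168) - 1668 = ((150 - 4335) + 1650168) - 1668 = (-4185 + 1650168) - 1668 = 1645983 - 1668 = 1644315)
1/a = 1/1644315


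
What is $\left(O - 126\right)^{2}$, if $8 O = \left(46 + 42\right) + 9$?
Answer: $\frac{829921}{64} \approx 12968.0$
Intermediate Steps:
$O = \frac{97}{8}$ ($O = \frac{\left(46 + 42\right) + 9}{8} = \frac{88 + 9}{8} = \frac{1}{8} \cdot 97 = \frac{97}{8} \approx 12.125$)
$\left(O - 126\right)^{2} = \left(\frac{97}{8} - 126\right)^{2} = \left(- \frac{911}{8}\right)^{2} = \frac{829921}{64}$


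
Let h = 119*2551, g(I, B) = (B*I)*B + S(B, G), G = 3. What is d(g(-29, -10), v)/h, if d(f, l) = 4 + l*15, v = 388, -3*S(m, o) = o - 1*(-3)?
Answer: 832/43367 ≈ 0.019185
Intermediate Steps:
S(m, o) = -1 - o/3 (S(m, o) = -(o - 1*(-3))/3 = -(o + 3)/3 = -(3 + o)/3 = -1 - o/3)
g(I, B) = -2 + I*B² (g(I, B) = (B*I)*B + (-1 - ⅓*3) = I*B² + (-1 - 1) = I*B² - 2 = -2 + I*B²)
d(f, l) = 4 + 15*l
h = 303569
d(g(-29, -10), v)/h = (4 + 15*388)/303569 = (4 + 5820)*(1/303569) = 5824*(1/303569) = 832/43367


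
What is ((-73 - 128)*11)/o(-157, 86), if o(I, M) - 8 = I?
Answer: 2211/149 ≈ 14.839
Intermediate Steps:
o(I, M) = 8 + I
((-73 - 128)*11)/o(-157, 86) = ((-73 - 128)*11)/(8 - 157) = -201*11/(-149) = -2211*(-1/149) = 2211/149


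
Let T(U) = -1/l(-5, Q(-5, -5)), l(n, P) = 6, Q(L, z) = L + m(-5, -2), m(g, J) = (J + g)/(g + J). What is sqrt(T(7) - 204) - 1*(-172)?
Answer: 172 + 35*I*sqrt(6)/6 ≈ 172.0 + 14.289*I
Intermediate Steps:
m(g, J) = 1 (m(g, J) = (J + g)/(J + g) = 1)
Q(L, z) = 1 + L (Q(L, z) = L + 1 = 1 + L)
T(U) = -1/6
sqrt(T(7) - 204) - 1*(-172) = sqrt(-1/6 - 204) - 1*(-172) = sqrt(-1225/6) + 172 = 35*I*sqrt(6)/6 + 172 = 172 + 35*I*sqrt(6)/6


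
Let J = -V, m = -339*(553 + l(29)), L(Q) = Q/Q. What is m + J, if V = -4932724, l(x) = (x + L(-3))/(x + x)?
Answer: 137607368/29 ≈ 4.7451e+6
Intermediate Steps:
L(Q) = 1
l(x) = (1 + x)/(2*x) (l(x) = (x + 1)/(x + x) = (1 + x)/((2*x)) = (1 + x)*(1/(2*x)) = (1 + x)/(2*x))
m = -5441628/29 (m = -339*(553 + (1/2)*(1 + 29)/29) = -339*(553 + (1/2)*(1/29)*30) = -339*(553 + 15/29) = -339*16052/29 = -5441628/29 ≈ -1.8764e+5)
J = 4932724 (J = -1*(-4932724) = 4932724)
m + J = -5441628/29 + 4932724 = 137607368/29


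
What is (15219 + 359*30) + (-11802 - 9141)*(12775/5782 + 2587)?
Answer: -44769054927/826 ≈ -5.4200e+7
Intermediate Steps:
(15219 + 359*30) + (-11802 - 9141)*(12775/5782 + 2587) = (15219 + 10770) - 20943*(12775*(1/5782) + 2587) = 25989 - 20943*(1825/826 + 2587) = 25989 - 20943*2138687/826 = 25989 - 44790521841/826 = -44769054927/826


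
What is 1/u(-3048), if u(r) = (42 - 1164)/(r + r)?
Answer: 1016/187 ≈ 5.4332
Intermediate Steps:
u(r) = -561/r (u(r) = -1122*1/(2*r) = -561/r)
1/u(-3048) = 1/(-561/(-3048)) = 1/(-561*(-1/3048)) = 1/(187/1016) = 1016/187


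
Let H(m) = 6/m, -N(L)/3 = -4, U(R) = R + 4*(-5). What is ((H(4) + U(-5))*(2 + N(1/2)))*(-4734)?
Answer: 1557486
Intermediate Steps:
U(R) = -20 + R (U(R) = R - 20 = -20 + R)
N(L) = 12 (N(L) = -3*(-4) = 12)
((H(4) + U(-5))*(2 + N(1/2)))*(-4734) = ((6/4 + (-20 - 5))*(2 + 12))*(-4734) = ((6*(¼) - 25)*14)*(-4734) = ((3/2 - 25)*14)*(-4734) = -47/2*14*(-4734) = -329*(-4734) = 1557486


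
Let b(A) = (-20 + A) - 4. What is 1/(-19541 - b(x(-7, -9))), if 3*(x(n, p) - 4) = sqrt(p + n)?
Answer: -175689/3429624985 + 12*I/3429624985 ≈ -5.1227e-5 + 3.4989e-9*I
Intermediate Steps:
x(n, p) = 4 + sqrt(n + p)/3 (x(n, p) = 4 + sqrt(p + n)/3 = 4 + sqrt(n + p)/3)
b(A) = -24 + A
1/(-19541 - b(x(-7, -9))) = 1/(-19541 - (-24 + (4 + sqrt(-7 - 9)/3))) = 1/(-19541 - (-24 + (4 + sqrt(-16)/3))) = 1/(-19541 - (-24 + (4 + (4*I)/3))) = 1/(-19541 - (-24 + (4 + 4*I/3))) = 1/(-19541 - (-20 + 4*I/3)) = 1/(-19541 + (20 - 4*I/3)) = 1/(-19521 - 4*I/3) = 9*(-19521 + 4*I/3)/3429624985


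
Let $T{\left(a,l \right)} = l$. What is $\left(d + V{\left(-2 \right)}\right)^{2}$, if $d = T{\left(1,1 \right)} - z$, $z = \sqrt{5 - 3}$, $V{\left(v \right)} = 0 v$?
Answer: $\left(1 - \sqrt{2}\right)^{2} \approx 0.17157$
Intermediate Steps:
$V{\left(v \right)} = 0$
$z = \sqrt{2} \approx 1.4142$
$d = 1 - \sqrt{2} \approx -0.41421$
$\left(d + V{\left(-2 \right)}\right)^{2} = \left(\left(1 - \sqrt{2}\right) + 0\right)^{2} = \left(1 - \sqrt{2}\right)^{2}$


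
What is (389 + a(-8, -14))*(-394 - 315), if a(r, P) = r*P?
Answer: -355209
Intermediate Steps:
a(r, P) = P*r
(389 + a(-8, -14))*(-394 - 315) = (389 - 14*(-8))*(-394 - 315) = (389 + 112)*(-709) = 501*(-709) = -355209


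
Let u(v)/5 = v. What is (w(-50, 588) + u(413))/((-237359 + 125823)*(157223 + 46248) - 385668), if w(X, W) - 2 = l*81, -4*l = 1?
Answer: -8187/90778908496 ≈ -9.0186e-8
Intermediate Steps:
l = -¼ (l = -¼*1 = -¼ ≈ -0.25000)
w(X, W) = -73/4 (w(X, W) = 2 - ¼*81 = 2 - 81/4 = -73/4)
u(v) = 5*v
(w(-50, 588) + u(413))/((-237359 + 125823)*(157223 + 46248) - 385668) = (-73/4 + 5*413)/((-237359 + 125823)*(157223 + 46248) - 385668) = (-73/4 + 2065)/(-111536*203471 - 385668) = 8187/(4*(-22694341456 - 385668)) = (8187/4)/(-22694727124) = (8187/4)*(-1/22694727124) = -8187/90778908496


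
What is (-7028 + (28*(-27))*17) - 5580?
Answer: -25460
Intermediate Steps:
(-7028 + (28*(-27))*17) - 5580 = (-7028 - 756*17) - 5580 = (-7028 - 12852) - 5580 = -19880 - 5580 = -25460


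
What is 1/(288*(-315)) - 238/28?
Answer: -771121/90720 ≈ -8.5000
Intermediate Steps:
1/(288*(-315)) - 238/28 = (1/288)*(-1/315) - 238*1/28 = -1/90720 - 17/2 = -771121/90720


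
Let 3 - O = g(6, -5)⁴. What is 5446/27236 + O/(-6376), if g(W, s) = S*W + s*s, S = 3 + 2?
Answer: 31157633061/21707092 ≈ 1435.4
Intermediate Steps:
S = 5
g(W, s) = s² + 5*W (g(W, s) = 5*W + s*s = 5*W + s² = s² + 5*W)
O = -9150622 (O = 3 - ((-5)² + 5*6)⁴ = 3 - (25 + 30)⁴ = 3 - 1*55⁴ = 3 - 1*9150625 = 3 - 9150625 = -9150622)
5446/27236 + O/(-6376) = 5446/27236 - 9150622/(-6376) = 5446*(1/27236) - 9150622*(-1/6376) = 2723/13618 + 4575311/3188 = 31157633061/21707092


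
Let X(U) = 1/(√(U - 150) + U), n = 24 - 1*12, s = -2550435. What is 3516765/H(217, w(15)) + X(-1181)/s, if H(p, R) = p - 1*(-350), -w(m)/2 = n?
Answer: 66253655087431243/10681925700060 + 11*I*√11/3560641900020 ≈ 6202.4 + 1.0246e-11*I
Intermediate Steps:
n = 12 (n = 24 - 12 = 12)
w(m) = -24 (w(m) = -2*12 = -24)
H(p, R) = 350 + p (H(p, R) = p + 350 = 350 + p)
X(U) = 1/(U + √(-150 + U)) (X(U) = 1/(√(-150 + U) + U) = 1/(U + √(-150 + U)))
3516765/H(217, w(15)) + X(-1181)/s = 3516765/(350 + 217) + 1/(-1181 + √(-150 - 1181)*(-2550435)) = 3516765/567 - 1/2550435/(-1181 + √(-1331)) = 3516765*(1/567) - 1/2550435/(-1181 + 11*I*√11) = 167465/27 - 1/(2550435*(-1181 + 11*I*√11))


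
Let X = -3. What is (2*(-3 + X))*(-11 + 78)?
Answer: -804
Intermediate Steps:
(2*(-3 + X))*(-11 + 78) = (2*(-3 - 3))*(-11 + 78) = (2*(-6))*67 = -12*67 = -804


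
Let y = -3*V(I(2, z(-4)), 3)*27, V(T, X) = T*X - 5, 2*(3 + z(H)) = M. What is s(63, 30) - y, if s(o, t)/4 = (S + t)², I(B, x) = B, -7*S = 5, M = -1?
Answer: 172069/49 ≈ 3511.6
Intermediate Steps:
z(H) = -7/2 (z(H) = -3 + (½)*(-1) = -3 - ½ = -7/2)
S = -5/7 (S = -⅐*5 = -5/7 ≈ -0.71429)
V(T, X) = -5 + T*X
s(o, t) = 4*(-5/7 + t)²
y = -81 (y = -3*(-5 + 2*3)*27 = -3*(-5 + 6)*27 = -3*1*27 = -3*27 = -81)
s(63, 30) - y = 4*(-5 + 7*30)²/49 - 1*(-81) = 4*(-5 + 210)²/49 + 81 = (4/49)*205² + 81 = (4/49)*42025 + 81 = 168100/49 + 81 = 172069/49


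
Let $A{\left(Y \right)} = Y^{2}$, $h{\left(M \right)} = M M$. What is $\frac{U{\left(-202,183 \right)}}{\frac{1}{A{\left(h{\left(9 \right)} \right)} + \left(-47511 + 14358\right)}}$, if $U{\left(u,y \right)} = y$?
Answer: $-4866336$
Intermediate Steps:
$h{\left(M \right)} = M^{2}$
$\frac{U{\left(-202,183 \right)}}{\frac{1}{A{\left(h{\left(9 \right)} \right)} + \left(-47511 + 14358\right)}} = \frac{183}{\frac{1}{\left(9^{2}\right)^{2} + \left(-47511 + 14358\right)}} = \frac{183}{\frac{1}{81^{2} - 33153}} = \frac{183}{\frac{1}{6561 - 33153}} = \frac{183}{\frac{1}{-26592}} = \frac{183}{- \frac{1}{26592}} = 183 \left(-26592\right) = -4866336$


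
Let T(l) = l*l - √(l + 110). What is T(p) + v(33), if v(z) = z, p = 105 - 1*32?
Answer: 5362 - √183 ≈ 5348.5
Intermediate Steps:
p = 73 (p = 105 - 32 = 73)
T(l) = l² - √(110 + l)
T(p) + v(33) = (73² - √(110 + 73)) + 33 = (5329 - √183) + 33 = 5362 - √183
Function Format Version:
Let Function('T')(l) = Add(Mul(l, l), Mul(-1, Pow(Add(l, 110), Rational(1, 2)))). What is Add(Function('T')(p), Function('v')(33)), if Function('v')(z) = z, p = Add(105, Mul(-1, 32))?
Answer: Add(5362, Mul(-1, Pow(183, Rational(1, 2)))) ≈ 5348.5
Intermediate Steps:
p = 73 (p = Add(105, -32) = 73)
Function('T')(l) = Add(Pow(l, 2), Mul(-1, Pow(Add(110, l), Rational(1, 2))))
Add(Function('T')(p), Function('v')(33)) = Add(Add(Pow(73, 2), Mul(-1, Pow(Add(110, 73), Rational(1, 2)))), 33) = Add(Add(5329, Mul(-1, Pow(183, Rational(1, 2)))), 33) = Add(5362, Mul(-1, Pow(183, Rational(1, 2))))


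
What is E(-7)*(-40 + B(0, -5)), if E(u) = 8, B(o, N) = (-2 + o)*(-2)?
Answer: -288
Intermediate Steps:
B(o, N) = 4 - 2*o
E(-7)*(-40 + B(0, -5)) = 8*(-40 + (4 - 2*0)) = 8*(-40 + (4 + 0)) = 8*(-40 + 4) = 8*(-36) = -288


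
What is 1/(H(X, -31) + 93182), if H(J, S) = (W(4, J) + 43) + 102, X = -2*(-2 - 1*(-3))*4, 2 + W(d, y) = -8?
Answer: 1/93317 ≈ 1.0716e-5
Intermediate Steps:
W(d, y) = -10 (W(d, y) = -2 - 8 = -10)
X = -8 (X = -2*(-2 + 3)*4 = -2*1*4 = -2*4 = -8)
H(J, S) = 135 (H(J, S) = (-10 + 43) + 102 = 33 + 102 = 135)
1/(H(X, -31) + 93182) = 1/(135 + 93182) = 1/93317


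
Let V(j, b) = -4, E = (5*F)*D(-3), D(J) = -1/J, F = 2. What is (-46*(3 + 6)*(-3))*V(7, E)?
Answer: -4968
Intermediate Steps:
E = 10/3 (E = (5*2)*(-1/(-3)) = 10*(-1*(-1/3)) = 10*(1/3) = 10/3 ≈ 3.3333)
(-46*(3 + 6)*(-3))*V(7, E) = -46*(3 + 6)*(-3)*(-4) = -414*(-3)*(-4) = -46*(-27)*(-4) = 1242*(-4) = -4968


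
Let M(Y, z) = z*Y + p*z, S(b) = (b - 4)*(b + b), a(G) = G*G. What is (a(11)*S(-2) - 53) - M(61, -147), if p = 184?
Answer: 38866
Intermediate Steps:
a(G) = G²
S(b) = 2*b*(-4 + b) (S(b) = (-4 + b)*(2*b) = 2*b*(-4 + b))
M(Y, z) = 184*z + Y*z (M(Y, z) = z*Y + 184*z = Y*z + 184*z = 184*z + Y*z)
(a(11)*S(-2) - 53) - M(61, -147) = (11²*(2*(-2)*(-4 - 2)) - 53) - (-147)*(184 + 61) = (121*(2*(-2)*(-6)) - 53) - (-147)*245 = (121*24 - 53) - 1*(-36015) = (2904 - 53) + 36015 = 2851 + 36015 = 38866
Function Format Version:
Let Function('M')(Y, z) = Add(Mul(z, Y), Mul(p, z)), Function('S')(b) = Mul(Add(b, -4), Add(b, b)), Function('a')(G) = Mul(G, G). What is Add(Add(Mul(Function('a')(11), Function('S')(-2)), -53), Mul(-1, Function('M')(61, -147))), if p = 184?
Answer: 38866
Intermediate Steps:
Function('a')(G) = Pow(G, 2)
Function('S')(b) = Mul(2, b, Add(-4, b)) (Function('S')(b) = Mul(Add(-4, b), Mul(2, b)) = Mul(2, b, Add(-4, b)))
Function('M')(Y, z) = Add(Mul(184, z), Mul(Y, z)) (Function('M')(Y, z) = Add(Mul(z, Y), Mul(184, z)) = Add(Mul(Y, z), Mul(184, z)) = Add(Mul(184, z), Mul(Y, z)))
Add(Add(Mul(Function('a')(11), Function('S')(-2)), -53), Mul(-1, Function('M')(61, -147))) = Add(Add(Mul(Pow(11, 2), Mul(2, -2, Add(-4, -2))), -53), Mul(-1, Mul(-147, Add(184, 61)))) = Add(Add(Mul(121, Mul(2, -2, -6)), -53), Mul(-1, Mul(-147, 245))) = Add(Add(Mul(121, 24), -53), Mul(-1, -36015)) = Add(Add(2904, -53), 36015) = Add(2851, 36015) = 38866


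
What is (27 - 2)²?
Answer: 625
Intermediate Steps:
(27 - 2)² = 25² = 625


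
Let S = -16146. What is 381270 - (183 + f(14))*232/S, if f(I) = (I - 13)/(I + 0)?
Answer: 21546097624/56511 ≈ 3.8127e+5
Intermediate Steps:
f(I) = (-13 + I)/I
381270 - (183 + f(14))*232/S = 381270 - (183 + (-13 + 14)/14)*232/(-16146) = 381270 - (183 + (1/14)*1)*232*(-1)/16146 = 381270 - (183 + 1/14)*232*(-1)/16146 = 381270 - (2563/14)*232*(-1)/16146 = 381270 - 297308*(-1)/(7*16146) = 381270 - 1*(-148654/56511) = 381270 + 148654/56511 = 21546097624/56511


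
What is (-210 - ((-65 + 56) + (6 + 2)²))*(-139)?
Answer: 36835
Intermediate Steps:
(-210 - ((-65 + 56) + (6 + 2)²))*(-139) = (-210 - (-9 + 8²))*(-139) = (-210 - (-9 + 64))*(-139) = (-210 - 1*55)*(-139) = (-210 - 55)*(-139) = -265*(-139) = 36835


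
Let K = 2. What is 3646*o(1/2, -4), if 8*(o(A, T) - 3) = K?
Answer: 23699/2 ≈ 11850.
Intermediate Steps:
o(A, T) = 13/4 (o(A, T) = 3 + (1/8)*2 = 3 + 1/4 = 13/4)
3646*o(1/2, -4) = 3646*(13/4) = 23699/2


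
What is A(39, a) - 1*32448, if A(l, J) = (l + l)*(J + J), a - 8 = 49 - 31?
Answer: -28392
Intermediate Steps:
a = 26 (a = 8 + (49 - 31) = 8 + 18 = 26)
A(l, J) = 4*J*l (A(l, J) = (2*l)*(2*J) = 4*J*l)
A(39, a) - 1*32448 = 4*26*39 - 1*32448 = 4056 - 32448 = -28392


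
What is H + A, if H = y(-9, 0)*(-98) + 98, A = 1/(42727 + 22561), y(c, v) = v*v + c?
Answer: 63982241/65288 ≈ 980.00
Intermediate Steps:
y(c, v) = c + v² (y(c, v) = v² + c = c + v²)
A = 1/65288 ≈ 1.5317e-5
H = 980 (H = (-9 + 0²)*(-98) + 98 = (-9 + 0)*(-98) + 98 = -9*(-98) + 98 = 882 + 98 = 980)
H + A = 980 + 1/65288 = 63982241/65288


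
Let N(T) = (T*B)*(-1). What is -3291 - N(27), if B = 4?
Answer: -3183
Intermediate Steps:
N(T) = -4*T (N(T) = (T*4)*(-1) = (4*T)*(-1) = -4*T)
-3291 - N(27) = -3291 - (-4)*27 = -3291 - 1*(-108) = -3291 + 108 = -3183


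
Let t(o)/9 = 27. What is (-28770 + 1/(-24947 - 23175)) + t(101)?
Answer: -1372776295/48122 ≈ -28527.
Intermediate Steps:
t(o) = 243 (t(o) = 9*27 = 243)
(-28770 + 1/(-24947 - 23175)) + t(101) = (-28770 + 1/(-24947 - 23175)) + 243 = (-28770 + 1/(-48122)) + 243 = (-28770 - 1/48122) + 243 = -1384469941/48122 + 243 = -1372776295/48122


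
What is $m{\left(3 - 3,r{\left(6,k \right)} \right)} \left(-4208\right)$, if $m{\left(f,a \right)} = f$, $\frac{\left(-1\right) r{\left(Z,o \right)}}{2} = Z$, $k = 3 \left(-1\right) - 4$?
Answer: $0$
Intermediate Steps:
$k = -7$ ($k = -3 - 4 = -7$)
$r{\left(Z,o \right)} = - 2 Z$
$m{\left(3 - 3,r{\left(6,k \right)} \right)} \left(-4208\right) = \left(3 - 3\right) \left(-4208\right) = 0 \left(-4208\right) = 0$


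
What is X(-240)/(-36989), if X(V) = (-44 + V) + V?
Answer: 524/36989 ≈ 0.014166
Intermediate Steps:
X(V) = -44 + 2*V
X(-240)/(-36989) = (-44 + 2*(-240))/(-36989) = (-44 - 480)*(-1/36989) = -524*(-1/36989) = 524/36989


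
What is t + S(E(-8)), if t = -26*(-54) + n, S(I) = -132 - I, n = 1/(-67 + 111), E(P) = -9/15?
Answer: 279977/220 ≈ 1272.6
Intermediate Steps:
E(P) = -3/5 (E(P) = -9*1/15 = -3/5)
n = 1/44 ≈ 0.022727
t = 61777/44 (t = -26*(-54) + 1/44 = 1404 + 1/44 = 61777/44 ≈ 1404.0)
t + S(E(-8)) = 61777/44 + (-132 - 1*(-3/5)) = 61777/44 + (-132 + 3/5) = 61777/44 - 657/5 = 279977/220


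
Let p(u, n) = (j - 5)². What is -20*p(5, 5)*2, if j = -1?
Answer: -1440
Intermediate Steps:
p(u, n) = 36 (p(u, n) = (-1 - 5)² = (-6)² = 36)
-20*p(5, 5)*2 = -20*36*2 = -720*2 = -1440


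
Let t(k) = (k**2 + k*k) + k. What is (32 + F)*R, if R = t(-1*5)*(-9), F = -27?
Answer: -2025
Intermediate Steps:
t(k) = k + 2*k**2 (t(k) = (k**2 + k**2) + k = 2*k**2 + k = k + 2*k**2)
R = -405 (R = ((-1*5)*(1 + 2*(-1*5)))*(-9) = -5*(1 + 2*(-5))*(-9) = -5*(1 - 10)*(-9) = -5*(-9)*(-9) = 45*(-9) = -405)
(32 + F)*R = (32 - 27)*(-405) = 5*(-405) = -2025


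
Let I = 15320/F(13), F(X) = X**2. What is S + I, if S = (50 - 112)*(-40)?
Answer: 434440/169 ≈ 2570.7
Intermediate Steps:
I = 15320/169 (I = 15320/(13**2) = 15320/169 ≈ 90.651)
S = 2480 (S = -62*(-40) = 2480)
S + I = 2480 + 15320/169 = 434440/169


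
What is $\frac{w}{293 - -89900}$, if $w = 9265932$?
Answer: $\frac{9265932}{90193} \approx 102.73$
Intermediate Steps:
$\frac{w}{293 - -89900} = \frac{9265932}{293 - -89900} = \frac{9265932}{293 + 89900} = \frac{9265932}{90193}$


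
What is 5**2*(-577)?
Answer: -14425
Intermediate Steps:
5**2*(-577) = 25*(-577) = -14425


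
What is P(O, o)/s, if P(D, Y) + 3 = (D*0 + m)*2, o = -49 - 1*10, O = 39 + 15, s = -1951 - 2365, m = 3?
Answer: -3/4316 ≈ -0.00069509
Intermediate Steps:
s = -4316
O = 54
o = -59 (o = -49 - 10 = -59)
P(D, Y) = 3 (P(D, Y) = -3 + (D*0 + 3)*2 = -3 + (0 + 3)*2 = -3 + 3*2 = -3 + 6 = 3)
P(O, o)/s = 3/(-4316) = 3*(-1/4316) = -3/4316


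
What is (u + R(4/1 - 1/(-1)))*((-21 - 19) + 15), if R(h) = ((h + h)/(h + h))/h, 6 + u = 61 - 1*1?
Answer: -1355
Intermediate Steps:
u = 54 (u = -6 + (61 - 1*1) = -6 + (61 - 1) = -6 + 60 = 54)
R(h) = 1/h (R(h) = ((2*h)/((2*h)))/h = ((2*h)*(1/(2*h)))/h = 1/h)
(u + R(4/1 - 1/(-1)))*((-21 - 19) + 15) = (54 + 1/(4/1 - 1/(-1)))*((-21 - 19) + 15) = (54 + 1/(4*1 - 1*(-1)))*(-40 + 15) = (54 + 1/(4 + 1))*(-25) = (54 + 1/5)*(-25) = (54 + ⅕)*(-25) = (271/5)*(-25) = -1355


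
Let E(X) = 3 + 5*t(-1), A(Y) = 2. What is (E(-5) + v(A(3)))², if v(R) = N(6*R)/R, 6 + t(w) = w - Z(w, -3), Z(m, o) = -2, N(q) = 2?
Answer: 441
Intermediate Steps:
t(w) = -4 + w (t(w) = -6 + (w - 1*(-2)) = -6 + (w + 2) = -6 + (2 + w) = -4 + w)
v(R) = 2/R
E(X) = -22 (E(X) = 3 + 5*(-4 - 1) = 3 + 5*(-5) = 3 - 25 = -22)
(E(-5) + v(A(3)))² = (-22 + 2/2)² = (-22 + 2*(½))² = (-22 + 1)² = (-21)² = 441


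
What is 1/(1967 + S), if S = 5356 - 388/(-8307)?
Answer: 8307/60832549 ≈ 0.00013656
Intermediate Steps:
S = 44492680/8307 (S = 5356 - 388*(-1)/8307 = 5356 - 1*(-388/8307) = 5356 + 388/8307 = 44492680/8307 ≈ 5356.0)
1/(1967 + S) = 1/(1967 + 44492680/8307) = 1/(60832549/8307) = 8307/60832549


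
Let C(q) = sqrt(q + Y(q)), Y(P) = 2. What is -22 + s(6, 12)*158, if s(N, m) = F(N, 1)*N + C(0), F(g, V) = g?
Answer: 5666 + 158*sqrt(2) ≈ 5889.4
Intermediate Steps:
C(q) = sqrt(2 + q) (C(q) = sqrt(q + 2) = sqrt(2 + q))
s(N, m) = sqrt(2) + N**2 (s(N, m) = N*N + sqrt(2 + 0) = N**2 + sqrt(2) = sqrt(2) + N**2)
-22 + s(6, 12)*158 = -22 + (sqrt(2) + 6**2)*158 = -22 + (sqrt(2) + 36)*158 = -22 + (36 + sqrt(2))*158 = -22 + (5688 + 158*sqrt(2)) = 5666 + 158*sqrt(2)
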